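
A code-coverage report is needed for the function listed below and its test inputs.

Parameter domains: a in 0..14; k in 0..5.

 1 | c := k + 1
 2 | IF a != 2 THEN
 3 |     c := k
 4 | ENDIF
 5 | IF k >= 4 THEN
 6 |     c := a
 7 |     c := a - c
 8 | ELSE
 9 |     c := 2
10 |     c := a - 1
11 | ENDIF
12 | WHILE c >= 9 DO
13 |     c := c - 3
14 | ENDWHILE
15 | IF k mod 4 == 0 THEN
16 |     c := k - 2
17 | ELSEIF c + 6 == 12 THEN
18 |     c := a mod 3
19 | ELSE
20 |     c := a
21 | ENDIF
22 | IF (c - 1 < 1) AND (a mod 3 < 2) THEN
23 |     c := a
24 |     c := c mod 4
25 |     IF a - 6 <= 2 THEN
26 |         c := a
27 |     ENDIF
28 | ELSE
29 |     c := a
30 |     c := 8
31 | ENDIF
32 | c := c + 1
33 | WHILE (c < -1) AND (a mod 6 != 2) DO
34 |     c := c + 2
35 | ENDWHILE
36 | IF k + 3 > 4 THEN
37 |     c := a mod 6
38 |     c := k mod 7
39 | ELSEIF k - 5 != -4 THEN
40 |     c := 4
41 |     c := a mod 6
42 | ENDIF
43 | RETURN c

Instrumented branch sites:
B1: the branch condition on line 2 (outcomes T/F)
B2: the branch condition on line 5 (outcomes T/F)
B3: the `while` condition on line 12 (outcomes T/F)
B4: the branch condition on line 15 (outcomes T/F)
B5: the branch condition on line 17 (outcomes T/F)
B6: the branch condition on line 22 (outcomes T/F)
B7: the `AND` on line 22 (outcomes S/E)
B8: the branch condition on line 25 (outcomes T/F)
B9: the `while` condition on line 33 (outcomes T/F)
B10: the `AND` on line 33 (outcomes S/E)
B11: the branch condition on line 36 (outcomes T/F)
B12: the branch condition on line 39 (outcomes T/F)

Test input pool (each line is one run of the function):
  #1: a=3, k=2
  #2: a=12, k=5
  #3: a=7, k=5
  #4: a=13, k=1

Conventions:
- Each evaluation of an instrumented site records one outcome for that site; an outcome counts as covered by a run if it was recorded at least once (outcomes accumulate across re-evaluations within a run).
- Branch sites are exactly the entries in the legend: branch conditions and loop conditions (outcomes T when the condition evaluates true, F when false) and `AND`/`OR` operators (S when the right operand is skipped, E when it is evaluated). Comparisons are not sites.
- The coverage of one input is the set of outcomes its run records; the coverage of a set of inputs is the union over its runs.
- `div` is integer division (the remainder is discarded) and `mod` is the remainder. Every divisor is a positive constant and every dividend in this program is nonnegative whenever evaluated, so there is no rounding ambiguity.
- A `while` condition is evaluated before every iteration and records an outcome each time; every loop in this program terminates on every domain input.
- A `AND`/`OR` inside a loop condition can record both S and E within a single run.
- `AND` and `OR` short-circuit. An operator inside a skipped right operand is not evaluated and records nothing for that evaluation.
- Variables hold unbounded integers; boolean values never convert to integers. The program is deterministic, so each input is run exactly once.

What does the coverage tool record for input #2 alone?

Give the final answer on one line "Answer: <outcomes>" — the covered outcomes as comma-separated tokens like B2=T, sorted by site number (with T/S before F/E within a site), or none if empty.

Tracing the run of input #2 (a=12, k=5):
  B1->T, B2->T, B3->F, B4->F, B5->F, B7->S, B6->F, B10->S, B9->F, B11->T
distinct outcomes covered: B1=T, B2=T, B3=F, B4=F, B5=F, B6=F, B7=S, B9=F, B10=S, B11=T

Answer: B1=T, B2=T, B3=F, B4=F, B5=F, B6=F, B7=S, B9=F, B10=S, B11=T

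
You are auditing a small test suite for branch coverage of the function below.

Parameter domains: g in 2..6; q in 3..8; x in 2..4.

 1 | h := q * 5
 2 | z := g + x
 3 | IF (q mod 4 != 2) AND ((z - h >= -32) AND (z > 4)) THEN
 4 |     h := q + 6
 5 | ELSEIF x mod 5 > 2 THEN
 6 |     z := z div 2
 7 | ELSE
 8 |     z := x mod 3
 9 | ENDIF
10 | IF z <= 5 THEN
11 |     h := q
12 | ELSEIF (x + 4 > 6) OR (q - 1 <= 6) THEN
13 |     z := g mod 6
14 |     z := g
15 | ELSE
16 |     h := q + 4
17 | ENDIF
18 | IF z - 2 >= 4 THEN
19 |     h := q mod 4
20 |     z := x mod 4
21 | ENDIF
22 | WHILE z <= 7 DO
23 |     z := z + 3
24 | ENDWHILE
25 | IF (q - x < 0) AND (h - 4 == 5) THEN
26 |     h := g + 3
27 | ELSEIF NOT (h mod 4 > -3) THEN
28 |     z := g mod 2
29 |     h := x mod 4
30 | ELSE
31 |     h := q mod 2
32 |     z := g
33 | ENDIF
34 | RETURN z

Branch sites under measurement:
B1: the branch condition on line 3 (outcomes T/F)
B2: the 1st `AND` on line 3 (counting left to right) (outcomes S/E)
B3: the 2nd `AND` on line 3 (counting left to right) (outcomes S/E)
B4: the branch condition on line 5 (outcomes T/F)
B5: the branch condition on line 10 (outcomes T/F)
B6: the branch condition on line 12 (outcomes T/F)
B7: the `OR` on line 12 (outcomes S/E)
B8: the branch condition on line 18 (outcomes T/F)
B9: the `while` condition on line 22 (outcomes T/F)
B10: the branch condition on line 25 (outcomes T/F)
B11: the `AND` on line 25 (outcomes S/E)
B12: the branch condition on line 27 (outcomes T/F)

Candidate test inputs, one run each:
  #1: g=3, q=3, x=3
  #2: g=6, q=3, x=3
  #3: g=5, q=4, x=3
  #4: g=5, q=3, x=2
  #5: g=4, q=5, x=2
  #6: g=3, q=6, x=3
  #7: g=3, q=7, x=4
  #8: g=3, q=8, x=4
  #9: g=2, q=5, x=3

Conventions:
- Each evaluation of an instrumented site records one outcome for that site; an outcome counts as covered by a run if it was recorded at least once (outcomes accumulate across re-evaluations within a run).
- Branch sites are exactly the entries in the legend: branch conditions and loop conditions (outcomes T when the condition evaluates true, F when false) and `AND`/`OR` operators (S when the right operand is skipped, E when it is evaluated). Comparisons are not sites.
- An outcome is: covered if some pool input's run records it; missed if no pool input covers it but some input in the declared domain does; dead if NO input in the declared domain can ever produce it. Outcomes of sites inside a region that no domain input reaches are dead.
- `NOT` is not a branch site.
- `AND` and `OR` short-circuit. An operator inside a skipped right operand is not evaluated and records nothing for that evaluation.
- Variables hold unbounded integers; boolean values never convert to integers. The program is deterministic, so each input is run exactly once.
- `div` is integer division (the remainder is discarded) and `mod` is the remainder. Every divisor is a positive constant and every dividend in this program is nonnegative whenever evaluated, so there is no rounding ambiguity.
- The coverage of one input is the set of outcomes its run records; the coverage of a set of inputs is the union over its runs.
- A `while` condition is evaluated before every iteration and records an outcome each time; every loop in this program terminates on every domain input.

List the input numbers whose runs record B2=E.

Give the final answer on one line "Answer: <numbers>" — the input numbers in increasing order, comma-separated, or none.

input #1 (g=3, q=3, x=3): produces B2=E
input #2 (g=6, q=3, x=3): produces B2=E
input #3 (g=5, q=4, x=3): produces B2=E
input #4 (g=5, q=3, x=2): produces B2=E
input #5 (g=4, q=5, x=2): produces B2=E
input #6 (g=3, q=6, x=3): does not produce B2=E
input #7 (g=3, q=7, x=4): produces B2=E
input #8 (g=3, q=8, x=4): produces B2=E
input #9 (g=2, q=5, x=3): produces B2=E

Answer: 1, 2, 3, 4, 5, 7, 8, 9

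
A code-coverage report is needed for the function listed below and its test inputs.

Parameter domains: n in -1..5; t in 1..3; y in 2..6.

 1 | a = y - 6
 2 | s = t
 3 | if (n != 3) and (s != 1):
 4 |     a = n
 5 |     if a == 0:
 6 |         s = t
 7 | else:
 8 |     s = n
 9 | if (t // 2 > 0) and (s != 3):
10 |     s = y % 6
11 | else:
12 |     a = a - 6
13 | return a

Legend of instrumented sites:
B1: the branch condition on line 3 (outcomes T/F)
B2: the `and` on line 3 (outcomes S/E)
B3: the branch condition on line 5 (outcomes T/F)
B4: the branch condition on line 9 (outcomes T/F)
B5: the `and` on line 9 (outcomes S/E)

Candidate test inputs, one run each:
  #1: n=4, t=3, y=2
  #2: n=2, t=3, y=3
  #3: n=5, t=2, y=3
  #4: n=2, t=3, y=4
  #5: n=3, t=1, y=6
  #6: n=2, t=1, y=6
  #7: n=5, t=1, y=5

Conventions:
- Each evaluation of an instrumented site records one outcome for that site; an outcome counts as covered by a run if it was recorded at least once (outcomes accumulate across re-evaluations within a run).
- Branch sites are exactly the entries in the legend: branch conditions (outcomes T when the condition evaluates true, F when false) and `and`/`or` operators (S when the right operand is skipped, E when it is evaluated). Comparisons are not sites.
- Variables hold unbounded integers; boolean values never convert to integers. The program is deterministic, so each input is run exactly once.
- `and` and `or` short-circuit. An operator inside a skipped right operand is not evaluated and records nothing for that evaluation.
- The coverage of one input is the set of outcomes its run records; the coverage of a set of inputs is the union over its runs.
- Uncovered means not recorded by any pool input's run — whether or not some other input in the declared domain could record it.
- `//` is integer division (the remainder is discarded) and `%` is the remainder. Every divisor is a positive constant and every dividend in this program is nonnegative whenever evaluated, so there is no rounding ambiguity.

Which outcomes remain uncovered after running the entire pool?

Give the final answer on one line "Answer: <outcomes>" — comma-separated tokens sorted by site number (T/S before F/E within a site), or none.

run #1 (n=4, t=3, y=2) runs B2->E, B1->T, B3->F, B5->E, B4->F; records B1=T, B2=E, B3=F, B4=F, B5=E
run #2 (n=2, t=3, y=3) runs B2->E, B1->T, B3->F, B5->E, B4->F; records B1=T, B2=E, B3=F, B4=F, B5=E
run #3 (n=5, t=2, y=3) runs B2->E, B1->T, B3->F, B5->E, B4->T; records B1=T, B2=E, B3=F, B4=T, B5=E
run #4 (n=2, t=3, y=4) runs B2->E, B1->T, B3->F, B5->E, B4->F; records B1=T, B2=E, B3=F, B4=F, B5=E
run #5 (n=3, t=1, y=6) runs B2->S, B1->F, B5->S, B4->F; records B1=F, B2=S, B4=F, B5=S
run #6 (n=2, t=1, y=6) runs B2->E, B1->F, B5->S, B4->F; records B1=F, B2=E, B4=F, B5=S
run #7 (n=5, t=1, y=5) runs B2->E, B1->F, B5->S, B4->F; records B1=F, B2=E, B4=F, B5=S
union over the pool: B1=T, B1=F, B2=S, B2=E, B3=F, B4=T, B4=F, B5=S, B5=E
uncovered (1 of 10): B3=T

Answer: B3=T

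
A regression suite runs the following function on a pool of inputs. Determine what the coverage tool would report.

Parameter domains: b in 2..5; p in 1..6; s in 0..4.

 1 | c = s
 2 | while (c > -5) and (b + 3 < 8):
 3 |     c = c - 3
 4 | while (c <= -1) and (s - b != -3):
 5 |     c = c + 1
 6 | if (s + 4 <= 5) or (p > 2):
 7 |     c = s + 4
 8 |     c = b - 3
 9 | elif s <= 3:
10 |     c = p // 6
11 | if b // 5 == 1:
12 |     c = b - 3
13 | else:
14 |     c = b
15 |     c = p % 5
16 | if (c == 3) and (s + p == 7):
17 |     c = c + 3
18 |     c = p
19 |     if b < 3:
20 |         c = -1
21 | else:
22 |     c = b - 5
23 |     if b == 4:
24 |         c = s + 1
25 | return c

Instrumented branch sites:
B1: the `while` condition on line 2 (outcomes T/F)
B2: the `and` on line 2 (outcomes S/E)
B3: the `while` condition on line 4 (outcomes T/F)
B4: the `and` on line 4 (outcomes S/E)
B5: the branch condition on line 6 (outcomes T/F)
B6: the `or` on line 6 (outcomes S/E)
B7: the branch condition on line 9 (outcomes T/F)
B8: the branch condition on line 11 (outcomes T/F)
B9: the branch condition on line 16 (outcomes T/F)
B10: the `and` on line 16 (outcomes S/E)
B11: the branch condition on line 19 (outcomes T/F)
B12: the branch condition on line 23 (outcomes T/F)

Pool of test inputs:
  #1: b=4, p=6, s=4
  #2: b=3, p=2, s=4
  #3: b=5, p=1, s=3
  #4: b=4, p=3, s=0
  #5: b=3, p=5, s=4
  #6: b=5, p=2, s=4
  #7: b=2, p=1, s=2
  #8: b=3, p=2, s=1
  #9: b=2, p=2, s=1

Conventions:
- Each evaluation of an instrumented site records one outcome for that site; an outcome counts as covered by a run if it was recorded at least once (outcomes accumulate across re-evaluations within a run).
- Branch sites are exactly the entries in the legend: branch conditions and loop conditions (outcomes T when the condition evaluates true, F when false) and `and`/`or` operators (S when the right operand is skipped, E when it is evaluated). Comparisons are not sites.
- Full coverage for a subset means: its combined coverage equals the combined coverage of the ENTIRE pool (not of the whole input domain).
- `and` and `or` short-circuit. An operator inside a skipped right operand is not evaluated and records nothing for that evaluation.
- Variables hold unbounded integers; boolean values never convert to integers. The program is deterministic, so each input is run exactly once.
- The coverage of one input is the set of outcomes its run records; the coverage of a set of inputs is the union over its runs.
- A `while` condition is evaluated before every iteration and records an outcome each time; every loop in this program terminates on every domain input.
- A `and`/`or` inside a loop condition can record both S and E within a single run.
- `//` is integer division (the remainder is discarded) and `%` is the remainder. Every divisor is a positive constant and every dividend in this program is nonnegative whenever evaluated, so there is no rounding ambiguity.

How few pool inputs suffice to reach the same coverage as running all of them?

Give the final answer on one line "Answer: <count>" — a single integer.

run #1 (b=4, p=6, s=4) records B1=T, B1=F, B2=S, B2=E, B3=T, B3=F, B4=S, B4=E, B5=T, B6=E, B8=F, B9=F, B10=S, B12=T
run #2 (b=3, p=2, s=4) records B1=T, B1=F, B2=S, B2=E, B3=T, B3=F, B4=S, B4=E, B5=F, B6=E, B7=F, B8=F, B9=F, B10=S, B12=F
run #3 (b=5, p=1, s=3) records B1=F, B2=E, B3=F, B4=S, B5=F, B6=E, B7=T, B8=T, B9=F, B10=S, B12=F
run #4 (b=4, p=3, s=0) records B1=T, B1=F, B2=S, B2=E, B3=T, B3=F, B4=S, B4=E, B5=T, B6=S, B8=F, B9=F, B10=E, B12=T
run #5 (b=3, p=5, s=4) records B1=T, B1=F, B2=S, B2=E, B3=T, B3=F, B4=S, B4=E, B5=T, B6=E, B8=F, B9=F, B10=S, B12=F
run #6 (b=5, p=2, s=4) records B1=F, B2=E, B3=F, B4=S, B5=F, B6=E, B7=F, B8=T, B9=F, B10=S, B12=F
run #7 (b=2, p=1, s=2) records B1=T, B1=F, B2=S, B2=E, B3=T, B3=F, B4=S, B4=E, B5=F, B6=E, B7=T, B8=F, B9=F, B10=S, B12=F
run #8 (b=3, p=2, s=1) records B1=T, B1=F, B2=S, B2=E, B3=T, B3=F, B4=S, B4=E, B5=T, B6=S, B8=F, B9=F, B10=S, B12=F
run #9 (b=2, p=2, s=1) records B1=T, B1=F, B2=S, B2=E, B3=T, B3=F, B4=S, B4=E, B5=T, B6=S, B8=F, B9=F, B10=S, B12=F
together the pool reaches 21 outcomes: B1=T, B1=F, B2=S, B2=E, B3=T, B3=F, B4=S, B4=E, B5=T, B5=F, B6=S, B6=E, B7=T, B7=F, B8=T, B8=F, B9=F, B10=S, B10=E, B12=T, B12=F
no size-1 subset reaches all 21 outcomes (best union: 15/21)
no size-2 subset reaches all 21 outcomes (best union: 20/21)
inputs {2, 3, 4} (size 3) cover everything; no size-3 subset with a lexicographically smaller index list covers all 21

Answer: 3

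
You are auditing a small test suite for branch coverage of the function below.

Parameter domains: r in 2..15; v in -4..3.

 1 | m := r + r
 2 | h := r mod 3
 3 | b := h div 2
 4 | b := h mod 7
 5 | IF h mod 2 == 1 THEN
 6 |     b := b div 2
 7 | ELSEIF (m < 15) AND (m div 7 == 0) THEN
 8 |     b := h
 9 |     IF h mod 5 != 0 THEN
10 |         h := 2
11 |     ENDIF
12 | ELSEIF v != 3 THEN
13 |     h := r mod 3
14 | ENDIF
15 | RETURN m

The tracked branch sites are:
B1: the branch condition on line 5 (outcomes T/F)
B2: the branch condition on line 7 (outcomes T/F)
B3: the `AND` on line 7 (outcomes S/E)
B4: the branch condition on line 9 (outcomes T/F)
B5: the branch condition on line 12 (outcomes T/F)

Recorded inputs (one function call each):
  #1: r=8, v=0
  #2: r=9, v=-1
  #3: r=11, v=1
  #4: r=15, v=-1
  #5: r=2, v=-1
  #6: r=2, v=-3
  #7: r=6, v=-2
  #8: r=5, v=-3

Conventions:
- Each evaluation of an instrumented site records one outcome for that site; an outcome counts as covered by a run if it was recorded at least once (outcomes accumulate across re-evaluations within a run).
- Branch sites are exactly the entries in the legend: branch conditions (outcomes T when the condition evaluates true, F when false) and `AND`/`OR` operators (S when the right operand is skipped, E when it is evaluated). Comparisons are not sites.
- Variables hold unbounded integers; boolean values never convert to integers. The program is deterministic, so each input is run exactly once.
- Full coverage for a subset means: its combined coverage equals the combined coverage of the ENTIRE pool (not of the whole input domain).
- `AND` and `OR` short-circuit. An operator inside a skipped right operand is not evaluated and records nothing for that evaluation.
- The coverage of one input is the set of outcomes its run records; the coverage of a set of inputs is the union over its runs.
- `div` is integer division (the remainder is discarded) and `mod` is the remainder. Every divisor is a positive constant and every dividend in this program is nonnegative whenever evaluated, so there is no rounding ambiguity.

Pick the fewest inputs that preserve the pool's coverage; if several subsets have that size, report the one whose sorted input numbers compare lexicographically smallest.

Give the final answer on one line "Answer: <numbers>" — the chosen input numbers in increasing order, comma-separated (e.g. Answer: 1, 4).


#1 (r=8, v=0) -> covered: B1=F, B2=F, B3=S, B5=T
#2 (r=9, v=-1) -> covered: B1=F, B2=F, B3=S, B5=T
#3 (r=11, v=1) -> covered: B1=F, B2=F, B3=S, B5=T
#4 (r=15, v=-1) -> covered: B1=F, B2=F, B3=S, B5=T
#5 (r=2, v=-1) -> covered: B1=F, B2=T, B3=E, B4=T
#6 (r=2, v=-3) -> covered: B1=F, B2=T, B3=E, B4=T
#7 (r=6, v=-2) -> covered: B1=F, B2=F, B3=E, B5=T
#8 (r=5, v=-3) -> covered: B1=F, B2=F, B3=E, B5=T
pool-wide coverage (7 outcomes): B1=F, B2=T, B2=F, B3=S, B3=E, B4=T, B5=T
size 1 is not enough: best union over all size-1 subsets is 4/7
inputs {1, 5} (size 2) cover everything; no size-2 subset with a lexicographically smaller index list covers all 7
Answer: 1, 5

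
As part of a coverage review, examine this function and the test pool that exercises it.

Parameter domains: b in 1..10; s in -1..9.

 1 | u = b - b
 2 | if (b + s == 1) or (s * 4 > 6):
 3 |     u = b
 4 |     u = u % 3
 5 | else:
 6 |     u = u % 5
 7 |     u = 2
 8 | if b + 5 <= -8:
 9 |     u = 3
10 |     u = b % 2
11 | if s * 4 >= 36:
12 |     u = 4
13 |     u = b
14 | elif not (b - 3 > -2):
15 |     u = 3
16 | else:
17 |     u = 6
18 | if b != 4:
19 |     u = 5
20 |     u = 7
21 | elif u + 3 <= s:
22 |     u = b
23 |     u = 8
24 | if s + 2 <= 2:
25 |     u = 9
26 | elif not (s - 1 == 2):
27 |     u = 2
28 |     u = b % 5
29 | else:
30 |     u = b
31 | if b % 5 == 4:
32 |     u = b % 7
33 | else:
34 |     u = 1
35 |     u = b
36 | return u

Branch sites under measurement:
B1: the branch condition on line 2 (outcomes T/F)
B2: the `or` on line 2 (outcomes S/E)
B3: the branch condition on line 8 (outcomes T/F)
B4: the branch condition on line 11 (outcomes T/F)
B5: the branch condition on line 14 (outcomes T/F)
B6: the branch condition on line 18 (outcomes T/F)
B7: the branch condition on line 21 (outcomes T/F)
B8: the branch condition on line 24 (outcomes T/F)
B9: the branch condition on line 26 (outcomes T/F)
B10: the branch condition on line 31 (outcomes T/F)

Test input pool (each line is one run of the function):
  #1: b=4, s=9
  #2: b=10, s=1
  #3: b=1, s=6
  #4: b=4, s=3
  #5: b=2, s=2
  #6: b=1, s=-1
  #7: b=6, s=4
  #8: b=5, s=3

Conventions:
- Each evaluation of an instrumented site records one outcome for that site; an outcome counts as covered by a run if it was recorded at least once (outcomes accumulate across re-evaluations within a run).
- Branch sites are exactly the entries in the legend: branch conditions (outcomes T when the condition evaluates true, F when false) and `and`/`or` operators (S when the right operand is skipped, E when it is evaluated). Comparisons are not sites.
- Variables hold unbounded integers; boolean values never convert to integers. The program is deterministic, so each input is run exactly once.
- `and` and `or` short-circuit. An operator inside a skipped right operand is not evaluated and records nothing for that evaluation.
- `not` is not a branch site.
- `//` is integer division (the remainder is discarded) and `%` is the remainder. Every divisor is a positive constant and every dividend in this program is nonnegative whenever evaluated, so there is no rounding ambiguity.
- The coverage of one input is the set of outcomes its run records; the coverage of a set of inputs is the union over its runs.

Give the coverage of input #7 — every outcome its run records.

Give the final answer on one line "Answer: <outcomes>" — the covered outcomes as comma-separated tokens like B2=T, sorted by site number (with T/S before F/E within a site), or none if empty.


Tracing the run of input #7 (b=6, s=4):
  B2->E, B1->T, B3->F, B4->F, B5->F, B6->T, B8->F, B9->T, B10->F
as a set, this run covers: B1=T, B2=E, B3=F, B4=F, B5=F, B6=T, B8=F, B9=T, B10=F
Answer: B1=T, B2=E, B3=F, B4=F, B5=F, B6=T, B8=F, B9=T, B10=F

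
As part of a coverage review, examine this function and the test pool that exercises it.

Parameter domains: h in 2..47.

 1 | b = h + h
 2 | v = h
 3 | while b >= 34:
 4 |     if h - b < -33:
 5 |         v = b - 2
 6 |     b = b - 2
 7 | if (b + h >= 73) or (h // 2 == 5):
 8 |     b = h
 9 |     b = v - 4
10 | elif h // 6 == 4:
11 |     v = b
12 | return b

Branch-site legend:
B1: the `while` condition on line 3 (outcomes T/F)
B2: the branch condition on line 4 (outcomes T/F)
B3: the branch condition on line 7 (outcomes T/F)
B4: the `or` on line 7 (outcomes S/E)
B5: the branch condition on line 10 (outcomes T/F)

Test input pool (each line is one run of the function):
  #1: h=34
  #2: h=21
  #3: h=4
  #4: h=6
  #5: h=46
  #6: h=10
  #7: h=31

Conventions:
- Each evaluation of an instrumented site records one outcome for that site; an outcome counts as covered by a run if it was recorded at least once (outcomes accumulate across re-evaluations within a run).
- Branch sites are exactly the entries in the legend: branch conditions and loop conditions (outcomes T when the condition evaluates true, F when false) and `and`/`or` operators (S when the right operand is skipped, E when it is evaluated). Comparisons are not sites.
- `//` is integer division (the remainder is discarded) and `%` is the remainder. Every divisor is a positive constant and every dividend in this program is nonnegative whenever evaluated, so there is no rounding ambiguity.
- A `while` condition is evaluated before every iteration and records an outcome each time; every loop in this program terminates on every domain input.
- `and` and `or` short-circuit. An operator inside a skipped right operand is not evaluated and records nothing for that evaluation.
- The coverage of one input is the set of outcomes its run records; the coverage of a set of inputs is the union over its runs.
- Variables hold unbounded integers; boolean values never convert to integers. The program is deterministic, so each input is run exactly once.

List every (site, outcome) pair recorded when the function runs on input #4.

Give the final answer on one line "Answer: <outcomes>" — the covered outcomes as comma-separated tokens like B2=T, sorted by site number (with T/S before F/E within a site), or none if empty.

Running input #4 (h=6), event by event:
  B1->F, B4->E, B3->F, B5->F
collecting distinct outcomes: B1=F, B3=F, B4=E, B5=F

Answer: B1=F, B3=F, B4=E, B5=F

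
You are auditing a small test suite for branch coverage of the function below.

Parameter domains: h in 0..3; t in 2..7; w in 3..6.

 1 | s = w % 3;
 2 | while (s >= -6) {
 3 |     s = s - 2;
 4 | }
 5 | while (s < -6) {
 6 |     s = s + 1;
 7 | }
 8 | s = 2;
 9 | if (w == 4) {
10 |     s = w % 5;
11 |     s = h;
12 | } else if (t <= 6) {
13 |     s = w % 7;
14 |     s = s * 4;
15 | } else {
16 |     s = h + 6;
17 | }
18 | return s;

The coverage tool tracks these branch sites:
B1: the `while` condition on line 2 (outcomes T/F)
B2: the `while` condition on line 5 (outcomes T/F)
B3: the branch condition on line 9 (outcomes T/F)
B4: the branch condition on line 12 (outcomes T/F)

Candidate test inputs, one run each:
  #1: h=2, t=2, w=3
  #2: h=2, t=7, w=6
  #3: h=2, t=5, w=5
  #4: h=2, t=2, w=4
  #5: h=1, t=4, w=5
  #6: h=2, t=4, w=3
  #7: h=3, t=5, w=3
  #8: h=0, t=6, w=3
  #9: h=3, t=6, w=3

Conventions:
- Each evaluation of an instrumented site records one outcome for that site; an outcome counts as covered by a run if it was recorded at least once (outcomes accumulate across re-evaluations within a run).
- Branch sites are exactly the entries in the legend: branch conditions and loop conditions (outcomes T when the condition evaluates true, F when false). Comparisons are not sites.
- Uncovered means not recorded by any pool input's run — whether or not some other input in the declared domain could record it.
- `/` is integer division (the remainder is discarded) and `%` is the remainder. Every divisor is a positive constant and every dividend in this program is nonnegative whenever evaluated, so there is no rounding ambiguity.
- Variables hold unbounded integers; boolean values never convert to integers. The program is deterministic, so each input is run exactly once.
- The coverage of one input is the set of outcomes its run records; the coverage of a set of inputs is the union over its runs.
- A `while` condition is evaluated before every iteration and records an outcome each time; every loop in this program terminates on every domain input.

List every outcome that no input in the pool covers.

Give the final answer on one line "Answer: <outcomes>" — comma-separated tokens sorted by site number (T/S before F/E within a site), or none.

input #1, h=2, t=2, w=3: events B1->T, B1->T, B1->T, B1->T, B1->F, B2->T, B2->T, B2->F, B3->F, B4->T; outcomes B1=T, B1=F, B2=T, B2=F, B3=F, B4=T
input #2, h=2, t=7, w=6: events B1->T, B1->T, B1->T, B1->T, B1->F, B2->T, B2->T, B2->F, B3->F, B4->F; outcomes B1=T, B1=F, B2=T, B2=F, B3=F, B4=F
input #3, h=2, t=5, w=5: events B1->T, B1->T, B1->T, B1->T, B1->T, B1->F, B2->T, B2->T, B2->F, B3->F, B4->T; outcomes B1=T, B1=F, B2=T, B2=F, B3=F, B4=T
input #4, h=2, t=2, w=4: events B1->T, B1->T, B1->T, B1->T, B1->F, B2->T, B2->F, B3->T; outcomes B1=T, B1=F, B2=T, B2=F, B3=T
input #5, h=1, t=4, w=5: events B1->T, B1->T, B1->T, B1->T, B1->T, B1->F, B2->T, B2->T, B2->F, B3->F, B4->T; outcomes B1=T, B1=F, B2=T, B2=F, B3=F, B4=T
input #6, h=2, t=4, w=3: events B1->T, B1->T, B1->T, B1->T, B1->F, B2->T, B2->T, B2->F, B3->F, B4->T; outcomes B1=T, B1=F, B2=T, B2=F, B3=F, B4=T
input #7, h=3, t=5, w=3: events B1->T, B1->T, B1->T, B1->T, B1->F, B2->T, B2->T, B2->F, B3->F, B4->T; outcomes B1=T, B1=F, B2=T, B2=F, B3=F, B4=T
input #8, h=0, t=6, w=3: events B1->T, B1->T, B1->T, B1->T, B1->F, B2->T, B2->T, B2->F, B3->F, B4->T; outcomes B1=T, B1=F, B2=T, B2=F, B3=F, B4=T
input #9, h=3, t=6, w=3: events B1->T, B1->T, B1->T, B1->T, B1->F, B2->T, B2->T, B2->F, B3->F, B4->T; outcomes B1=T, B1=F, B2=T, B2=F, B3=F, B4=T
union over the pool: B1=T, B1=F, B2=T, B2=F, B3=T, B3=F, B4=T, B4=F
uncovered (0 of 8): none

Answer: none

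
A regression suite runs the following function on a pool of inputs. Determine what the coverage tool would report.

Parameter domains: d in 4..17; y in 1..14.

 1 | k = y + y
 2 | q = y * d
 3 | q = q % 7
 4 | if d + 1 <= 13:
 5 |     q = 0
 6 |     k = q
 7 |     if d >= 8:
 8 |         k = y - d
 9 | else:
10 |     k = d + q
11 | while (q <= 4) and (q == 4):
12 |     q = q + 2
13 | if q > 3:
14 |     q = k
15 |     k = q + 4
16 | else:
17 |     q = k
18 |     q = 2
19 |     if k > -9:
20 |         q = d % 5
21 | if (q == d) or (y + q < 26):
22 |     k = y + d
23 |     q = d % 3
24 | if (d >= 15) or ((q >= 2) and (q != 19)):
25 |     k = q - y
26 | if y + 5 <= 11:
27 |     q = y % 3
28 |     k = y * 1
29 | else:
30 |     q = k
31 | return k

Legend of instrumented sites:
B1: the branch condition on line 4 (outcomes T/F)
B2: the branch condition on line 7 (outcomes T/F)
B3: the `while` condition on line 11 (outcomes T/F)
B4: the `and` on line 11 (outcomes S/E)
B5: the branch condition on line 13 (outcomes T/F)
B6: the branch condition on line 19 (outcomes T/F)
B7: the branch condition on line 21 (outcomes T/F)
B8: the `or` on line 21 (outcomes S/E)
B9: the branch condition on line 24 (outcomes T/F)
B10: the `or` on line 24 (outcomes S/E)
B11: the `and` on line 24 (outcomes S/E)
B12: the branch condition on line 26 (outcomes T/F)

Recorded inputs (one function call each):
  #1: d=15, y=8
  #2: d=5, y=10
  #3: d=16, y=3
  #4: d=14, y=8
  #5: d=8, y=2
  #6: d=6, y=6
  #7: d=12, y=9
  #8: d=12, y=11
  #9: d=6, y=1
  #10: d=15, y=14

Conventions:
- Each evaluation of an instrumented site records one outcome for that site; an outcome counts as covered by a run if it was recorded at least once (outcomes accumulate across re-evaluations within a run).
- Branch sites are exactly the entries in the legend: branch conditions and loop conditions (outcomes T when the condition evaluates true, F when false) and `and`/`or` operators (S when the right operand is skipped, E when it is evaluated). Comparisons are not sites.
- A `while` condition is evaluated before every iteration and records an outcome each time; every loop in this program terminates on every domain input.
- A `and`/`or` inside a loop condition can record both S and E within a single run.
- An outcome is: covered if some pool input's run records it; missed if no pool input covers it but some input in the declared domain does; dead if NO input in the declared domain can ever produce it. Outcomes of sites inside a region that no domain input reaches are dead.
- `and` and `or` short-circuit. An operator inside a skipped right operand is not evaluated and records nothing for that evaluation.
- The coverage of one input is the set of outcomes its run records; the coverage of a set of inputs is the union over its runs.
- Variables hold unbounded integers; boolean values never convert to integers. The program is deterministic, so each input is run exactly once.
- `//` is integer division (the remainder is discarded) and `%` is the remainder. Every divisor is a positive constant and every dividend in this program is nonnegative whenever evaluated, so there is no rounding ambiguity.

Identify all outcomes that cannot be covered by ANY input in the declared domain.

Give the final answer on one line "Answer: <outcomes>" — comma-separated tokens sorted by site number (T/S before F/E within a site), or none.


checking every outcome against all 196 domain inputs:
  reachable outcomes have witnesses, e.g. B1=T (e.g. d=4, y=1), B1=F (e.g. d=13, y=1), B2=T (e.g. d=8, y=1), B2=F (e.g. d=4, y=1)
Answer: none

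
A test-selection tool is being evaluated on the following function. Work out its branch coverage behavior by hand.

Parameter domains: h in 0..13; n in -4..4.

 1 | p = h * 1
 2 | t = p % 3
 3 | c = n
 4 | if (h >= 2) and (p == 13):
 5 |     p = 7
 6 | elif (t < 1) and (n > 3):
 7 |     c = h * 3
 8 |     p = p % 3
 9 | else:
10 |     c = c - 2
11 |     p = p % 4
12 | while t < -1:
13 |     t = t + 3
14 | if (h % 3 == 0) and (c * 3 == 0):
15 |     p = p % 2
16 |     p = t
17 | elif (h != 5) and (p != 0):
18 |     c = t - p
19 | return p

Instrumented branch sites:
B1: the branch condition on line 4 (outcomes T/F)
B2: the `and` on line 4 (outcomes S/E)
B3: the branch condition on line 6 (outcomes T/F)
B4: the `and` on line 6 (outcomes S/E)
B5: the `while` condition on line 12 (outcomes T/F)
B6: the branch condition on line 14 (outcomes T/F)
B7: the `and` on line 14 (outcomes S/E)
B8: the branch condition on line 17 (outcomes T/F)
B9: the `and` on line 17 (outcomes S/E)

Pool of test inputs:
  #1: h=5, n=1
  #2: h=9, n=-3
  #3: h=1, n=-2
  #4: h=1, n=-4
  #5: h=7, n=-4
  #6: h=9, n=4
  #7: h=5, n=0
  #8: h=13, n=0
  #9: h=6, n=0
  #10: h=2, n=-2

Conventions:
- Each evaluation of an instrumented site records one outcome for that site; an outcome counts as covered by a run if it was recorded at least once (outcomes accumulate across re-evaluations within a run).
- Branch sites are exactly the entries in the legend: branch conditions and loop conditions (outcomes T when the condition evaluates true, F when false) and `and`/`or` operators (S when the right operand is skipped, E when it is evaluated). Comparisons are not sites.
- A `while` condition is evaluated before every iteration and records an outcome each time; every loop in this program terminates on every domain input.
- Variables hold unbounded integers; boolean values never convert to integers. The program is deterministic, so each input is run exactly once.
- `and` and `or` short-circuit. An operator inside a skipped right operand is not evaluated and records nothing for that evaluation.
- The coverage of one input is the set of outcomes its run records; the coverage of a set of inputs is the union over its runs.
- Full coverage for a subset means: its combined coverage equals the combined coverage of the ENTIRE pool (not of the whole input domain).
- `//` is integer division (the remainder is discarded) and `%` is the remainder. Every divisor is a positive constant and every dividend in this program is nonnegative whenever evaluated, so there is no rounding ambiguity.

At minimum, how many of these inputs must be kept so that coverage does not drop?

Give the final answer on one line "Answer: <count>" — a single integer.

input #1, h=5, n=1: outcomes B1=F, B2=E, B3=F, B4=S, B5=F, B6=F, B7=S, B8=F, B9=S
input #2, h=9, n=-3: outcomes B1=F, B2=E, B3=F, B4=E, B5=F, B6=F, B7=E, B8=T, B9=E
input #3, h=1, n=-2: outcomes B1=F, B2=S, B3=F, B4=S, B5=F, B6=F, B7=S, B8=T, B9=E
input #4, h=1, n=-4: outcomes B1=F, B2=S, B3=F, B4=S, B5=F, B6=F, B7=S, B8=T, B9=E
input #5, h=7, n=-4: outcomes B1=F, B2=E, B3=F, B4=S, B5=F, B6=F, B7=S, B8=T, B9=E
input #6, h=9, n=4: outcomes B1=F, B2=E, B3=T, B4=E, B5=F, B6=F, B7=E, B8=F, B9=E
input #7, h=5, n=0: outcomes B1=F, B2=E, B3=F, B4=S, B5=F, B6=F, B7=S, B8=F, B9=S
input #8, h=13, n=0: outcomes B1=T, B2=E, B5=F, B6=F, B7=S, B8=T, B9=E
input #9, h=6, n=0: outcomes B1=F, B2=E, B3=F, B4=E, B5=F, B6=F, B7=E, B8=T, B9=E
input #10, h=2, n=-2: outcomes B1=F, B2=E, B3=F, B4=S, B5=F, B6=F, B7=S, B8=T, B9=E
the full pool covers 16 outcomes: B1=T, B1=F, B2=S, B2=E, B3=T, B3=F, B4=S, B4=E, B5=F, B6=F, B7=S, B7=E, B8=T, B8=F, B9=S, B9=E
no size-1 subset reaches all 16 outcomes (best union: 9/16)
no size-2 subset reaches all 16 outcomes (best union: 14/16)
no size-3 subset reaches all 16 outcomes (best union: 15/16)
the canonical winner is {1, 3, 6, 8}: size 4, full 16-outcome coverage, earliest index list among size-4 covers

Answer: 4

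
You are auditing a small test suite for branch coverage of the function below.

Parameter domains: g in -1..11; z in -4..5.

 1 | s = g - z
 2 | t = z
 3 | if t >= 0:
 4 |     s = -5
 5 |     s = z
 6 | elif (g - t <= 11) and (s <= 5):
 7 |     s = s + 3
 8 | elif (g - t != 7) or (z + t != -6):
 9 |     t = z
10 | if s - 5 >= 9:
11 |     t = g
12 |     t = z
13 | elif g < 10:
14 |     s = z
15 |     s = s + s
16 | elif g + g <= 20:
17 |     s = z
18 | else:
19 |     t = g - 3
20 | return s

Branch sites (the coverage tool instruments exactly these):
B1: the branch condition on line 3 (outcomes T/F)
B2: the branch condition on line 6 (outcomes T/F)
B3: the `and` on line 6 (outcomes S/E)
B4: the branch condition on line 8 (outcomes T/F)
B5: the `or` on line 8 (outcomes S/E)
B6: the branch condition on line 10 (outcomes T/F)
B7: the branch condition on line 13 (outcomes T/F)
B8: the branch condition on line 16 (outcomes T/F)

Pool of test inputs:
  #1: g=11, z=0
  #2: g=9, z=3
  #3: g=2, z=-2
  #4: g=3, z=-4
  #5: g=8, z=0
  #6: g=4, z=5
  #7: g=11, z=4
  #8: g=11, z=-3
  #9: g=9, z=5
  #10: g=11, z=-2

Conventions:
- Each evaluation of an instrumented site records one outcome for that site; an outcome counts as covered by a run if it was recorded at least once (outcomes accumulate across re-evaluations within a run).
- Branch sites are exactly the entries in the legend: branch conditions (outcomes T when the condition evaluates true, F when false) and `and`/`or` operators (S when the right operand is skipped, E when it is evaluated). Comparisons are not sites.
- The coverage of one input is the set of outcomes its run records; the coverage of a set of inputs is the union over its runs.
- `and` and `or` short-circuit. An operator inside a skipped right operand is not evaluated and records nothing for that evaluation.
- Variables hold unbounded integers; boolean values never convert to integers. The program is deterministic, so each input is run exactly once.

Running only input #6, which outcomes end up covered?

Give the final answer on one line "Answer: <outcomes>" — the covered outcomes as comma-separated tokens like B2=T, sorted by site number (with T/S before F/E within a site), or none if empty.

Simulating input #6 (g=4, z=5) step by step:
  B1->T, B6->F, B7->T
deduplicating events, the covered set is: B1=T, B6=F, B7=T

Answer: B1=T, B6=F, B7=T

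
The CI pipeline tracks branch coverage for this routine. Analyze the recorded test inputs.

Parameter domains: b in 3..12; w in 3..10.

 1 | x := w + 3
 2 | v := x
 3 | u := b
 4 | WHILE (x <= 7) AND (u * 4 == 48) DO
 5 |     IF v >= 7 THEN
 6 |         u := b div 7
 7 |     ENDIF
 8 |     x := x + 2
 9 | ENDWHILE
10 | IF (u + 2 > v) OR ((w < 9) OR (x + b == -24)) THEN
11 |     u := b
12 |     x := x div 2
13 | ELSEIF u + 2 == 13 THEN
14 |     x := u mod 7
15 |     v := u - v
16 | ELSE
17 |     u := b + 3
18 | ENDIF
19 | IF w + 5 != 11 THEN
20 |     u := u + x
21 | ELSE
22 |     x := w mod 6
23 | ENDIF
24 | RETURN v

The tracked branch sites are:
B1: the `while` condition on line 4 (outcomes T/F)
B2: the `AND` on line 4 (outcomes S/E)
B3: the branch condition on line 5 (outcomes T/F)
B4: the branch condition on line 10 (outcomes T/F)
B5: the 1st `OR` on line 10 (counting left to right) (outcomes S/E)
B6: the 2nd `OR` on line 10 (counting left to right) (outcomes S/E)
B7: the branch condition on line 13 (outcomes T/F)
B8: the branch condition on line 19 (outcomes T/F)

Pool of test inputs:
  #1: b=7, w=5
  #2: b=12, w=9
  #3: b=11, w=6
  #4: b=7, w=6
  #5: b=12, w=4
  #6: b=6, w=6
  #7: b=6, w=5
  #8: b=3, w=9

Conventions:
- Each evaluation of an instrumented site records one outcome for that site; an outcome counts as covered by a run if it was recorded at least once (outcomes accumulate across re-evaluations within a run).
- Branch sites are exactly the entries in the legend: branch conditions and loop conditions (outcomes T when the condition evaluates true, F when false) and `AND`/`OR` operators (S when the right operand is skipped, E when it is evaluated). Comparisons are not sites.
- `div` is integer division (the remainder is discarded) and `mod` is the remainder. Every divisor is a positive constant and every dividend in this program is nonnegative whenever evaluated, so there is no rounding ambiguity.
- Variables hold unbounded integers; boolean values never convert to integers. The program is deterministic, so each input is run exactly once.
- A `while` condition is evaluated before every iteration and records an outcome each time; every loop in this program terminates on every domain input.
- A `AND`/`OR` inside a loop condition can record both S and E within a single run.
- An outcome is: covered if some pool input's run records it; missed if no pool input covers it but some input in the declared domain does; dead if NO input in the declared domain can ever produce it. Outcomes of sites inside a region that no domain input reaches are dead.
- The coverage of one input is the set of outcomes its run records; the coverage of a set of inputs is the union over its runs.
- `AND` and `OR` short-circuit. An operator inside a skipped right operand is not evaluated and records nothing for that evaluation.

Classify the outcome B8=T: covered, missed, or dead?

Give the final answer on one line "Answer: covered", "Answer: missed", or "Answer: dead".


B8=T is recorded by pool input(s) 1, 2, 5, 7, 8 -> covered
Answer: covered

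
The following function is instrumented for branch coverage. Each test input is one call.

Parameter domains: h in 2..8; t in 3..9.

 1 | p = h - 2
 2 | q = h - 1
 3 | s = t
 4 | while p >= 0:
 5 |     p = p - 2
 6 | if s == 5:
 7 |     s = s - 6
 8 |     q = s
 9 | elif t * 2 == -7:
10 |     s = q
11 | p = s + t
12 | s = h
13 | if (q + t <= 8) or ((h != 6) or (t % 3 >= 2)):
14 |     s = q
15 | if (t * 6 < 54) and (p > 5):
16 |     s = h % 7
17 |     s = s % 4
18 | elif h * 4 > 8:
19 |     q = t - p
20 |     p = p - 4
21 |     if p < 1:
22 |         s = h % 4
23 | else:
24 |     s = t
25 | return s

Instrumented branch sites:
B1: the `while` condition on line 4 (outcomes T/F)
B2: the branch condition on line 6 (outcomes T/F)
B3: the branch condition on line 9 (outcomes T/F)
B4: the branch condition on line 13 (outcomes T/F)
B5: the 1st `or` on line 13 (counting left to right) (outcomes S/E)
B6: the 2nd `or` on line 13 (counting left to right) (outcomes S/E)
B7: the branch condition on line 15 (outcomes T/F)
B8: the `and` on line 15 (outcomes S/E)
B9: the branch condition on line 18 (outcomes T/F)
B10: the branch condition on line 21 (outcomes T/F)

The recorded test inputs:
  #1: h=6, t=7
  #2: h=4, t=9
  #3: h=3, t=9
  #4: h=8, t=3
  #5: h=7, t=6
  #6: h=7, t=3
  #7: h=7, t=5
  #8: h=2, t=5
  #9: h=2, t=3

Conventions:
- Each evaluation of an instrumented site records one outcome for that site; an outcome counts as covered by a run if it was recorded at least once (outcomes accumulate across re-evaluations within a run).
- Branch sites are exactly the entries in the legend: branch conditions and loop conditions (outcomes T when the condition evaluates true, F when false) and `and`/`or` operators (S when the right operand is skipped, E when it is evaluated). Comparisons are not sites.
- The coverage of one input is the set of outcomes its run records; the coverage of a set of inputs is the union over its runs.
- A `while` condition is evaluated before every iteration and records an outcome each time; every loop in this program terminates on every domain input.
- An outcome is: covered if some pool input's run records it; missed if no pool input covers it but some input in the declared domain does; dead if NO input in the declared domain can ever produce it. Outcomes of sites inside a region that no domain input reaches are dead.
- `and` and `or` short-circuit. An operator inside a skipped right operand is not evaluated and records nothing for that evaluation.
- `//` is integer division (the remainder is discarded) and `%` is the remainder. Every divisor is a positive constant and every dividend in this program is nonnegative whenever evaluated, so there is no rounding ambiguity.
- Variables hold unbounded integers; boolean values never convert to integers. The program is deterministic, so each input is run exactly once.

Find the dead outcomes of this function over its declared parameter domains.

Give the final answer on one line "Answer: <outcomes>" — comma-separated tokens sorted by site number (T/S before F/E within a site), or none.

checking every outcome against all 49 domain inputs:
  B3=T: never recorded by any domain input -> dead
  reachable outcomes have witnesses, e.g. B1=T (e.g. h=2, t=3), B1=F (e.g. h=2, t=3), B2=T (e.g. h=2, t=5), B2=F (e.g. h=2, t=3)

Answer: B3=T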